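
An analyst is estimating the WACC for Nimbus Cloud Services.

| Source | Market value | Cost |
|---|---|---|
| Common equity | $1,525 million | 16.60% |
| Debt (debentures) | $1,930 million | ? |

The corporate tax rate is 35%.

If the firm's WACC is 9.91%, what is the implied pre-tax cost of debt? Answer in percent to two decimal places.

7.11%

Total capital V = 1525 + 1930 = 3455.
Equity weight = 1525/3455 = 0.4414.
Debentures weight = 1930/3455 = 0.5586.
Equity contribution = 0.4414 × 16.6% = 7.3271%.
Remaining for debt = 9.91% − 7.3271% = 2.5829%.
Rd × (1 − 35%) × 0.5586 = 2.5829%  ⇒  Rd = 7.1136%.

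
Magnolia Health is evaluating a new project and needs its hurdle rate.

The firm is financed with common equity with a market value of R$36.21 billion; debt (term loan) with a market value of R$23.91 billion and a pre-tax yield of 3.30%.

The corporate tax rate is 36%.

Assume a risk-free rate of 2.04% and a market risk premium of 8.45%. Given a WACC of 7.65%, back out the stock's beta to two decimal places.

1.10

Total capital V = 36.21 + 23.91 = 60.12.
Equity weight = 36.21/60.12 = 0.6023.
Term loan weight = 23.91/60.12 = 0.3977.
Debt contribution = 0.3977 × 3.3% × (1 − 36%) = 0.8400%.
Required equity contribution = 7.65% − 0.8400% = 6.8100%  ⇒  Re = 11.3068%.
CAPM: 11.3068% = 2.04% + β × 8.45%  ⇒  β = 1.0967.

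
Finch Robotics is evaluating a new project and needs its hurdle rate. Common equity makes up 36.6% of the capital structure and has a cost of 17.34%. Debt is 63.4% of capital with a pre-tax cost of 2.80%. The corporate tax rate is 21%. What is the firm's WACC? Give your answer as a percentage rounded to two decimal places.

After-tax cost of debt = 2.8% × (1 − 21%) = 2.2120%.
WACC = 0.366 × 17.3400% + 0.634 × 2.2120% = 7.7488%.

7.75%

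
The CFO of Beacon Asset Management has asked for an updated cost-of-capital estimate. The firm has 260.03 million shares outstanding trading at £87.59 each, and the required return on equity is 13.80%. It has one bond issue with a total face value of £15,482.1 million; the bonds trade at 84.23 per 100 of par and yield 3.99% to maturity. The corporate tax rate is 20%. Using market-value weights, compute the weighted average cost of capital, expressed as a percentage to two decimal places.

9.94%

Market value of equity E = 87.59 × 260.03m = 22776.0277m. Market value of debt D = 15482.1m × 84.23/100 = 13040.57283m.
Total capital V = 22776.0277 + 13040.57283 = 35816.60053.
Equity: weight = 22776.0277/35816.60053 = 0.6359; cost = 13.8%.
Bonds outstanding: weight = 13040.57283/35816.60053 = 0.3641; after-tax cost = 3.99% × (1 − 20%) = 3.1920%.
WACC = 0.6359 × 13.8000% + 0.3641 × 3.1920% = 9.9377%.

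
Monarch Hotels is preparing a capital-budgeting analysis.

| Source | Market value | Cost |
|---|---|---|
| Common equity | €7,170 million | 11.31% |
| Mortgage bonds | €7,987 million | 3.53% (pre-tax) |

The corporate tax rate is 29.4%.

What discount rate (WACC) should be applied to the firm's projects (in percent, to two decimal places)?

6.66%

Total capital V = 7170 + 7987 = 15157.
Equity: weight = 7170/15157 = 0.4730; cost = 11.31%.
Mortgage bonds: weight = 7987/15157 = 0.5270; after-tax cost = 3.53% × (1 − 29.4%) = 2.4922%.
WACC = 0.4730 × 11.3100% + 0.5270 × 2.4922% = 6.6634%.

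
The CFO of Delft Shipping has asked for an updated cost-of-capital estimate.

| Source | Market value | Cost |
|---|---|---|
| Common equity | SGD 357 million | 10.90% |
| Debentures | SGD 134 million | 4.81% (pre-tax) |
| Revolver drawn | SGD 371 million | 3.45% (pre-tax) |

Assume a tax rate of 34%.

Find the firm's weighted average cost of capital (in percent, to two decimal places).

5.99%

Total capital V = 357 + 134 + 371 = 862.
Equity: weight = 357/862 = 0.4142; cost = 10.9%.
Debentures: weight = 134/862 = 0.1555; after-tax cost = 4.81% × (1 − 34%) = 3.1746%.
Revolver drawn: weight = 371/862 = 0.4304; after-tax cost = 3.45% × (1 − 34%) = 2.2770%.
WACC = 0.4142 × 10.9000% + 0.1555 × 3.1746% + 0.4304 × 2.2770% = 5.9878%.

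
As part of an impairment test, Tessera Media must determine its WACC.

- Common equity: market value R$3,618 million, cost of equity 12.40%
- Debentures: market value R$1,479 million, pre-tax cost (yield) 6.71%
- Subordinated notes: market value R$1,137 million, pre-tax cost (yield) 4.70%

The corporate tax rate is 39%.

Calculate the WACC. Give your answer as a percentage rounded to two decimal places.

8.69%

Total capital V = 3618 + 1479 + 1137 = 6234.
Equity: weight = 3618/6234 = 0.5804; cost = 12.4%.
Debentures: weight = 1479/6234 = 0.2372; after-tax cost = 6.71% × (1 − 39%) = 4.0931%.
Subordinated notes: weight = 1137/6234 = 0.1824; after-tax cost = 4.7% × (1 − 39%) = 2.8670%.
WACC = 0.5804 × 12.4000% + 0.2372 × 4.0931% + 0.1824 × 2.8670% = 8.6905%.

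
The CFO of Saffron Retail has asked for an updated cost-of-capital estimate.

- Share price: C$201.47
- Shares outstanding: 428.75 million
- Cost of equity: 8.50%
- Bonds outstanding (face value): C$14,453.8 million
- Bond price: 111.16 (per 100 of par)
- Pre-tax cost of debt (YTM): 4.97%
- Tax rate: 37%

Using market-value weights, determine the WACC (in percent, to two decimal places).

Market value of equity E = 201.47 × 428.75m = 86380.2625m. Market value of debt D = 14453.8m × 111.16/100 = 16066.84408m.
Total capital V = 86380.2625 + 16066.84408 = 102447.10658.
Equity: weight = 86380.2625/102447.10658 = 0.8432; cost = 8.5%.
Bonds outstanding: weight = 16066.84408/102447.10658 = 0.1568; after-tax cost = 4.97% × (1 − 37%) = 3.1311%.
WACC = 0.8432 × 8.5000% + 0.1568 × 3.1311% = 7.6580%.

7.66%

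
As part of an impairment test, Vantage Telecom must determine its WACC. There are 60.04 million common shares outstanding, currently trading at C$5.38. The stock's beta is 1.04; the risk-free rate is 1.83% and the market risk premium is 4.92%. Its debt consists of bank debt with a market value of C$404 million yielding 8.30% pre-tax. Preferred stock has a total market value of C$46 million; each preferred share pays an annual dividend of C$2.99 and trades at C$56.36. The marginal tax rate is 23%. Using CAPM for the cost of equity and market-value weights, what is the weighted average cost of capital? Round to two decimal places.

6.56%

Cost of equity via CAPM: Re = 1.83% + 1.04 × 4.92% = 6.9468%.
Cost of preferred: Rp = 2.99 / 56.36 = 5.3052%.
Market value of equity E = 5.38 × 60.04m = 323.0152m.
Total capital V = 323.0152 + 46 + 404 = 773.0152.
Equity: weight = 323.0152/773.0152 = 0.4179; cost = 6.9468%.
Preferred: weight = 46/773.0152 = 0.0595; cost = 5.3052%.
Bank debt: weight = 404/773.0152 = 0.5226; after-tax cost = 8.3% × (1 − 23%) = 6.3910%.
WACC = 0.4179 × 6.9468% + 0.0595 × 5.3052% + 0.5226 × 6.3910% = 6.5586%.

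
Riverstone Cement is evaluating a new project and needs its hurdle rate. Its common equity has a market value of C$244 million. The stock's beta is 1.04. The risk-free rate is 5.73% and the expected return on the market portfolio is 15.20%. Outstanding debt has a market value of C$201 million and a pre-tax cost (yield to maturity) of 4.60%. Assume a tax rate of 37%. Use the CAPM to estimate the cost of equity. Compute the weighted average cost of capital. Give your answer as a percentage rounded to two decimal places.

9.85%

Market risk premium = 15.2% − 5.73% = 9.47%.
Cost of equity via CAPM: Re = 5.73% + 1.04 × 9.47% = 15.5788%.
Total capital V = 244 + 201 = 445.
Equity: weight = 244/445 = 0.5483; cost = 15.5788%.
Debt: weight = 201/445 = 0.4517; after-tax cost = 4.6% × (1 − 37%) = 2.8980%.
WACC = 0.5483 × 15.5788% + 0.4517 × 2.8980% = 9.8511%.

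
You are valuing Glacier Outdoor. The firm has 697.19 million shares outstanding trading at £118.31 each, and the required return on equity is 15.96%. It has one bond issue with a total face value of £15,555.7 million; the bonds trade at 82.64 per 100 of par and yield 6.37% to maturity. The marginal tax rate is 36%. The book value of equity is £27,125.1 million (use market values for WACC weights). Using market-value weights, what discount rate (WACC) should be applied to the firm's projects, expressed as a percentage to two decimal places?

14.36%

Market value of equity E = 118.31 × 697.19m = 82484.5489m. Market value of debt D = 15555.7m × 82.64/100 = 12855.23048m.
Total capital V = 82484.5489 + 12855.23048 = 95339.77938.
Equity: weight = 82484.5489/95339.77938 = 0.8652; cost = 15.96%.
Bonds outstanding: weight = 12855.23048/95339.77938 = 0.1348; after-tax cost = 6.37% × (1 − 36%) = 4.0768%.
WACC = 0.8652 × 15.9600% + 0.1348 × 4.0768% = 14.3577%.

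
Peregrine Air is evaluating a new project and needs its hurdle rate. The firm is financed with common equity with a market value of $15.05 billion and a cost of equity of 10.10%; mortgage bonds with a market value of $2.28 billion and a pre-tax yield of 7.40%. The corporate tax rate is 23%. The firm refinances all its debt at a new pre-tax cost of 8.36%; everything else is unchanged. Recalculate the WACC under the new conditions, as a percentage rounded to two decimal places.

After the change:
Total capital V = 15.05 + 2.28 = 17.33.
Equity: weight = 15.05/17.33 = 0.8684; cost = 10.1%.
Mortgage bonds: weight = 2.28/17.33 = 0.1316; after-tax cost = 8.36% × (1 − 23%) = 6.4372%.
WACC = 0.8684 × 10.1000% + 0.1316 × 6.4372% = 9.6181%.

9.62%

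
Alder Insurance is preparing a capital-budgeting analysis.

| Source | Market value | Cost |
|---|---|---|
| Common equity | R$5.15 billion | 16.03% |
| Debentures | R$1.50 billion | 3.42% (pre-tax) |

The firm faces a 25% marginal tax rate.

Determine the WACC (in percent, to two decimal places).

12.99%

Total capital V = 5.15 + 1.5 = 6.65.
Equity: weight = 5.15/6.65 = 0.7744; cost = 16.03%.
Debentures: weight = 1.5/6.65 = 0.2256; after-tax cost = 3.42% × (1 − 25%) = 2.5650%.
WACC = 0.7744 × 16.0300% + 0.2256 × 2.5650% = 12.9928%.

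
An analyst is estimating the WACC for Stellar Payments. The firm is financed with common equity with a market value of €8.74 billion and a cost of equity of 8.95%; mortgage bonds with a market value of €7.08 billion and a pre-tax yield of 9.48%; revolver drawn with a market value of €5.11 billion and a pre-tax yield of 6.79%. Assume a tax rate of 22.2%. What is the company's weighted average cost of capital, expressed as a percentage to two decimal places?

Total capital V = 8.74 + 7.08 + 5.11 = 20.93.
Equity: weight = 8.74/20.93 = 0.4176; cost = 8.95%.
Mortgage bonds: weight = 7.08/20.93 = 0.3383; after-tax cost = 9.48% × (1 − 22.2%) = 7.3754%.
Revolver drawn: weight = 5.11/20.93 = 0.2441; after-tax cost = 6.79% × (1 − 22.2%) = 5.2826%.
WACC = 0.4176 × 8.9500% + 0.3383 × 7.3754% + 0.2441 × 5.2826% = 7.5220%.

7.52%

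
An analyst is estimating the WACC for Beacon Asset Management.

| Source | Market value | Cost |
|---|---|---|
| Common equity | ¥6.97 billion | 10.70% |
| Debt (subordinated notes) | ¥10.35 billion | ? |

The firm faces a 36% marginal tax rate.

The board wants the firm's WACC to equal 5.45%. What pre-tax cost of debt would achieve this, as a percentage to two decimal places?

Total capital V = 6.97 + 10.35 = 17.32.
Equity weight = 6.97/17.32 = 0.4024.
Subordinated notes weight = 10.35/17.32 = 0.5976.
Equity contribution = 0.4024 × 10.7% = 4.3059%.
Remaining for debt = 5.45% − 4.3059% = 1.1441%.
Rd × (1 − 36%) × 0.5976 = 1.1441%  ⇒  Rd = 2.9914%.

2.99%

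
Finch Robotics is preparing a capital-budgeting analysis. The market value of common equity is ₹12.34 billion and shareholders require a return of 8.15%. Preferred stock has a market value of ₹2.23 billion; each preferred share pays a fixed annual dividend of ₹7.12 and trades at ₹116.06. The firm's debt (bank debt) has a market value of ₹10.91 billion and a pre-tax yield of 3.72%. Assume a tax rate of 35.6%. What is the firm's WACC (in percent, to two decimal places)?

5.51%

Cost of preferred: Rp = 7.12 / 116.06 = 6.1348%.
Total capital V = 12.34 + 2.23 + 10.91 = 25.48.
Equity: weight = 12.34/25.48 = 0.4843; cost = 8.15%.
Preferred: weight = 2.23/25.48 = 0.0875; cost = 6.1348%.
Bank debt: weight = 10.91/25.48 = 0.4282; after-tax cost = 3.72% × (1 − 35.6%) = 2.3957%.
WACC = 0.4843 × 8.1500% + 0.0875 × 6.1348% + 0.4282 × 2.3957% = 5.5098%.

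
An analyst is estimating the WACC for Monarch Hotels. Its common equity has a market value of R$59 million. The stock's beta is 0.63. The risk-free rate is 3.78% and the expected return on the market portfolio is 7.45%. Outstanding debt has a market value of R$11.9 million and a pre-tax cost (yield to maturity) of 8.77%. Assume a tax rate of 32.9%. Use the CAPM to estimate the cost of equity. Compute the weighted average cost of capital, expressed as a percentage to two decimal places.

Market risk premium = 7.45% − 3.78% = 3.67%.
Cost of equity via CAPM: Re = 3.78% + 0.63 × 3.67% = 6.0921%.
Total capital V = 59 + 11.9 = 70.9.
Equity: weight = 59/70.9 = 0.8322; cost = 6.0921%.
Debt: weight = 11.9/70.9 = 0.1678; after-tax cost = 8.77% × (1 − 32.9%) = 5.8847%.
WACC = 0.8322 × 6.0921% + 0.1678 × 5.8847% = 6.0573%.

6.06%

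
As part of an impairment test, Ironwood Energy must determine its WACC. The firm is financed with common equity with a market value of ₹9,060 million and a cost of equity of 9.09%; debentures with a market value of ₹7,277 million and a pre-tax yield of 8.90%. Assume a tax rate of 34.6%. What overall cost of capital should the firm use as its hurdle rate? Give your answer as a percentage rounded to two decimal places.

7.63%

Total capital V = 9060 + 7277 = 16337.
Equity: weight = 9060/16337 = 0.5546; cost = 9.09%.
Debentures: weight = 7277/16337 = 0.4454; after-tax cost = 8.9% × (1 − 34.6%) = 5.8206%.
WACC = 0.5546 × 9.0900% + 0.4454 × 5.8206% = 7.6337%.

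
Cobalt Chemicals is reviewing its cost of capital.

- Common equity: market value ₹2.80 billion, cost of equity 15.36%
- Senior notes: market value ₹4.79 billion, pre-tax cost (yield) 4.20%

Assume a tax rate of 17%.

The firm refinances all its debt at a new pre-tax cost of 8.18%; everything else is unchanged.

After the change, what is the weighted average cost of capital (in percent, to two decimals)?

After the change:
Total capital V = 2.8 + 4.79 = 7.59.
Equity: weight = 2.8/7.59 = 0.3689; cost = 15.36%.
Senior notes: weight = 4.79/7.59 = 0.6311; after-tax cost = 8.18% × (1 − 17%) = 6.7894%.
WACC = 0.3689 × 15.3600% + 0.6311 × 6.7894% = 9.9511%.

9.95%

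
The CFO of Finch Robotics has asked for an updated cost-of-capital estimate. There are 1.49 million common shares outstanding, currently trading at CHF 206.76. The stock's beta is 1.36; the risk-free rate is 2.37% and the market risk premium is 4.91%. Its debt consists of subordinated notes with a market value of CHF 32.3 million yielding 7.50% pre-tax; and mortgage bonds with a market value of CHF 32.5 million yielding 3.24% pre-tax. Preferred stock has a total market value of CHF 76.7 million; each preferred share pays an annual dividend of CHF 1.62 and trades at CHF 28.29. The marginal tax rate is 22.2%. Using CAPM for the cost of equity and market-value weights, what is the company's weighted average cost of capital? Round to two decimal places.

7.78%

Cost of equity via CAPM: Re = 2.37% + 1.36 × 4.91% = 9.0476%.
Cost of preferred: Rp = 1.62 / 28.29 = 5.7264%.
Market value of equity E = 206.76 × 1.49m = 308.0724m.
Total capital V = 308.0724 + 76.7 + 32.3 + 32.5 = 449.5724.
Equity: weight = 308.0724/449.5724 = 0.6853; cost = 9.0476%.
Preferred: weight = 76.7/449.5724 = 0.1706; cost = 5.7264%.
Subordinated notes: weight = 32.3/449.5724 = 0.0718; after-tax cost = 7.5% × (1 − 22.2%) = 5.8350%.
Mortgage bonds: weight = 32.5/449.5724 = 0.0723; after-tax cost = 3.24% × (1 − 22.2%) = 2.5207%.
WACC = 0.6853 × 9.0476% + 0.1706 × 5.7264% + 0.0718 × 5.8350% + 0.0723 × 2.5207% = 7.7783%.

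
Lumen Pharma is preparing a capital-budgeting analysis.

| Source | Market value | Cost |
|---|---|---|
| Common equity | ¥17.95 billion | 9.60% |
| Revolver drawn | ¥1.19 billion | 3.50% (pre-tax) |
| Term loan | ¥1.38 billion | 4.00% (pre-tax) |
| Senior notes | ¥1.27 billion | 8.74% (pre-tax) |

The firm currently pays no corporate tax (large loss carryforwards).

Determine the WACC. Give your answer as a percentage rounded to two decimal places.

Total capital V = 17.95 + 1.19 + 1.38 + 1.27 = 21.79.
Equity: weight = 17.95/21.79 = 0.8238; cost = 9.6%.
Revolver drawn: weight = 1.19/21.79 = 0.0546; after-tax cost = 3.5% × (1 − 0%) = 3.5000%.
Term loan: weight = 1.38/21.79 = 0.0633; after-tax cost = 4% × (1 − 0%) = 4.0000%.
Senior notes: weight = 1.27/21.79 = 0.0583; after-tax cost = 8.74% × (1 − 0%) = 8.7400%.
WACC = 0.8238 × 9.6000% + 0.0546 × 3.5000% + 0.0633 × 4.0000% + 0.0583 × 8.7400% = 8.8621%.

8.86%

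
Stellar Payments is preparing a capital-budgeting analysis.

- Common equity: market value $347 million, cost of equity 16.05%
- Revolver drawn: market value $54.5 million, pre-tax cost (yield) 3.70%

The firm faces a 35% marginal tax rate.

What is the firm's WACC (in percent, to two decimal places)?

14.20%

Total capital V = 347 + 54.5 = 401.5.
Equity: weight = 347/401.5 = 0.8643; cost = 16.05%.
Revolver drawn: weight = 54.5/401.5 = 0.1357; after-tax cost = 3.7% × (1 − 35%) = 2.4050%.
WACC = 0.8643 × 16.0500% + 0.1357 × 2.4050% = 14.1978%.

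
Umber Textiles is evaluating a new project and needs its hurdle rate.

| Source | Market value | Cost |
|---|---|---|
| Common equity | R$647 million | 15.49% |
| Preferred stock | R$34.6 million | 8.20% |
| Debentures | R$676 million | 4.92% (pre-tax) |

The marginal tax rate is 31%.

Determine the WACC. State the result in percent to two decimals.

9.28%

Total capital V = 647 + 34.6 + 676 = 1357.6.
Equity: weight = 647/1357.6 = 0.4766; cost = 15.49%.
Preferred: weight = 34.6/1357.6 = 0.0255; cost = 8.2%.
Debentures: weight = 676/1357.6 = 0.4979; after-tax cost = 4.92% × (1 − 31%) = 3.3948%.
WACC = 0.4766 × 15.4900% + 0.0255 × 8.2000% + 0.4979 × 3.3948% = 9.2816%.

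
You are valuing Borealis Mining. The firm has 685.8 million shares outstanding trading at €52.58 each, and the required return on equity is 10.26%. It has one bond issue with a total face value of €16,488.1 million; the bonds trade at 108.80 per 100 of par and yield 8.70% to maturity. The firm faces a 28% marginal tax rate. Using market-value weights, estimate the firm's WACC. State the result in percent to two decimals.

Market value of equity E = 52.58 × 685.8m = 36059.364m. Market value of debt D = 16488.1m × 108.8/100 = 17939.0528m.
Total capital V = 36059.364 + 17939.0528 = 53998.4168.
Equity: weight = 36059.364/53998.4168 = 0.6678; cost = 10.26%.
Bonds outstanding: weight = 17939.0528/53998.4168 = 0.3322; after-tax cost = 8.7% × (1 − 28%) = 6.2640%.
WACC = 0.6678 × 10.2600% + 0.3322 × 6.2640% = 8.9325%.

8.93%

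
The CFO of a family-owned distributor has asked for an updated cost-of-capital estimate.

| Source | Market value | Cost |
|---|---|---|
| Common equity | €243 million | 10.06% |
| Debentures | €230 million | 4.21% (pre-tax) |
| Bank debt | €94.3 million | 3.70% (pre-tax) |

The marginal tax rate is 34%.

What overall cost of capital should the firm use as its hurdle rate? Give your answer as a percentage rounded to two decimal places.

5.84%

Total capital V = 243 + 230 + 94.3 = 567.3.
Equity: weight = 243/567.3 = 0.4283; cost = 10.06%.
Debentures: weight = 230/567.3 = 0.4054; after-tax cost = 4.21% × (1 − 34%) = 2.7786%.
Bank debt: weight = 94.3/567.3 = 0.1662; after-tax cost = 3.7% × (1 − 34%) = 2.4420%.
WACC = 0.4283 × 10.0600% + 0.4054 × 2.7786% + 0.1662 × 2.4420% = 5.8416%.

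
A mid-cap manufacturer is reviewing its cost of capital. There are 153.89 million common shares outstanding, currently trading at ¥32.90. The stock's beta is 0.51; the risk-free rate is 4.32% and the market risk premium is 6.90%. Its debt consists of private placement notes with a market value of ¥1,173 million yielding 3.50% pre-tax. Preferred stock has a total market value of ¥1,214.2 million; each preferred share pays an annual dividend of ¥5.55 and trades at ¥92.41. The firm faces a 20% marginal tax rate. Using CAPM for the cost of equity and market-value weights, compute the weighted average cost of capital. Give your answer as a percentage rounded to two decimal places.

6.75%

Cost of equity via CAPM: Re = 4.32% + 0.51 × 6.9% = 7.8390%.
Cost of preferred: Rp = 5.55 / 92.41 = 6.0058%.
Market value of equity E = 32.9 × 153.89m = 5062.981m.
Total capital V = 5062.981 + 1214.2 + 1173 = 7450.181.
Equity: weight = 5062.981/7450.181 = 0.6796; cost = 7.839%.
Preferred: weight = 1214.2/7450.181 = 0.1630; cost = 6.0058%.
Private placement notes: weight = 1173/7450.181 = 0.1574; after-tax cost = 3.5% × (1 − 20%) = 2.8000%.
WACC = 0.6796 × 7.8390% + 0.1630 × 6.0058% + 0.1574 × 2.8000% = 6.7469%.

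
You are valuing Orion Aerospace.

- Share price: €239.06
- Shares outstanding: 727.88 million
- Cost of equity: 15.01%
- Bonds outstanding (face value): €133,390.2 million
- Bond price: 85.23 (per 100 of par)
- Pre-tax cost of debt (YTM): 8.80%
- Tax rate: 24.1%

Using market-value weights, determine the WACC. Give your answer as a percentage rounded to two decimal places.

Market value of equity E = 239.06 × 727.88m = 174006.9928m. Market value of debt D = 133390.2m × 85.23/100 = 113688.46746m.
Total capital V = 174006.9928 + 113688.46746 = 287695.46026.
Equity: weight = 174006.9928/287695.46026 = 0.6048; cost = 15.01%.
Bonds outstanding: weight = 113688.46746/287695.46026 = 0.3952; after-tax cost = 8.8% × (1 − 24.1%) = 6.6792%.
WACC = 0.6048 × 15.0100% + 0.3952 × 6.6792% = 11.7179%.

11.72%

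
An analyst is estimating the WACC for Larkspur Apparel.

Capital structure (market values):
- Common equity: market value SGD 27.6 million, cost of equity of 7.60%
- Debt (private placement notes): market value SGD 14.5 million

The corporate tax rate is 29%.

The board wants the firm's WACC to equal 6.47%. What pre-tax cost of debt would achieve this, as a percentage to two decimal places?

6.08%

Total capital V = 27.6 + 14.5 = 42.1.
Equity weight = 27.6/42.1 = 0.6556.
Private placement notes weight = 14.5/42.1 = 0.3444.
Equity contribution = 0.6556 × 7.6% = 4.9824%.
Remaining for debt = 6.47% − 4.9824% = 1.4876%.
Rd × (1 − 29%) × 0.3444 = 1.4876%  ⇒  Rd = 6.0832%.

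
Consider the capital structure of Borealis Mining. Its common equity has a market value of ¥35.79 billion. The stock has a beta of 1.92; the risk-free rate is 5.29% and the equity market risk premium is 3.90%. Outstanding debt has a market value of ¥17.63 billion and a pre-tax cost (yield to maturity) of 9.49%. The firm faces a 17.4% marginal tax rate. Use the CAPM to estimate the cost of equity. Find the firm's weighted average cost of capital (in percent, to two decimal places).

11.15%

Cost of equity via CAPM: Re = 5.29% + 1.92 × 3.9% = 12.7780%.
Total capital V = 35.79 + 17.63 = 53.42.
Equity: weight = 35.79/53.42 = 0.6700; cost = 12.778%.
Debt: weight = 17.63/53.42 = 0.3300; after-tax cost = 9.49% × (1 − 17.4%) = 7.8387%.
WACC = 0.6700 × 12.7780% + 0.3300 × 7.8387% = 11.1479%.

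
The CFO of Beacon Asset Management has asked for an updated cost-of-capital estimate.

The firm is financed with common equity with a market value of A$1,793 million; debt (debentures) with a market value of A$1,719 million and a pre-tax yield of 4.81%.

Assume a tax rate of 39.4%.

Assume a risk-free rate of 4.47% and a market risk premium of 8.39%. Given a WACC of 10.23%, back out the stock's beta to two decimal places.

1.52

Total capital V = 1793 + 1719 = 3512.
Equity weight = 1793/3512 = 0.5105.
Debentures weight = 1719/3512 = 0.4895.
Debt contribution = 0.4895 × 4.81% × (1 − 39.4%) = 1.4267%.
Required equity contribution = 10.23% − 1.4267% = 8.8033%  ⇒  Re = 17.2432%.
CAPM: 17.2432% = 4.47% + β × 8.39%  ⇒  β = 1.5224.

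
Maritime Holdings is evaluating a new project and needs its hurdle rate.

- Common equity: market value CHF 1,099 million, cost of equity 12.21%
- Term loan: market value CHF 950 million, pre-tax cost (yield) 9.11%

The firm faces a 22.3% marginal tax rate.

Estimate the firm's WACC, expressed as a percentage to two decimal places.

9.83%

Total capital V = 1099 + 950 = 2049.
Equity: weight = 1099/2049 = 0.5364; cost = 12.21%.
Term loan: weight = 950/2049 = 0.4636; after-tax cost = 9.11% × (1 − 22.3%) = 7.0785%.
WACC = 0.5364 × 12.2100% + 0.4636 × 7.0785% = 9.8308%.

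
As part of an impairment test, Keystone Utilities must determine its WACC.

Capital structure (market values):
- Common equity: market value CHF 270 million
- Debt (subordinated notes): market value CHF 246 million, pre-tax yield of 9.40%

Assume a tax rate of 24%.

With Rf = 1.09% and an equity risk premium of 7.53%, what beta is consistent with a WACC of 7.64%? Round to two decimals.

0.93

Total capital V = 270 + 246 = 516.
Equity weight = 270/516 = 0.5233.
Subordinated notes weight = 246/516 = 0.4767.
Debt contribution = 0.4767 × 9.4% × (1 − 24%) = 3.4059%.
Required equity contribution = 7.64% − 3.4059% = 4.2341%  ⇒  Re = 8.0919%.
CAPM: 8.0919% = 1.09% + β × 7.53%  ⇒  β = 0.9299.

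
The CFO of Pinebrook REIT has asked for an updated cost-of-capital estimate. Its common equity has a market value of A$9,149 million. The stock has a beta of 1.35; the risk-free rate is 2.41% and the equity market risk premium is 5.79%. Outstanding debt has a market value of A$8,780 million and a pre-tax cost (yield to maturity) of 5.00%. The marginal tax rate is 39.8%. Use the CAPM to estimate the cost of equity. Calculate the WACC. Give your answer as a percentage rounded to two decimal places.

6.69%

Cost of equity via CAPM: Re = 2.41% + 1.35 × 5.79% = 10.2265%.
Total capital V = 9149 + 8780 = 17929.
Equity: weight = 9149/17929 = 0.5103; cost = 10.2265%.
Debt: weight = 8780/17929 = 0.4897; after-tax cost = 5% × (1 − 39.8%) = 3.0100%.
WACC = 0.5103 × 10.2265% + 0.4897 × 3.0100% = 6.6925%.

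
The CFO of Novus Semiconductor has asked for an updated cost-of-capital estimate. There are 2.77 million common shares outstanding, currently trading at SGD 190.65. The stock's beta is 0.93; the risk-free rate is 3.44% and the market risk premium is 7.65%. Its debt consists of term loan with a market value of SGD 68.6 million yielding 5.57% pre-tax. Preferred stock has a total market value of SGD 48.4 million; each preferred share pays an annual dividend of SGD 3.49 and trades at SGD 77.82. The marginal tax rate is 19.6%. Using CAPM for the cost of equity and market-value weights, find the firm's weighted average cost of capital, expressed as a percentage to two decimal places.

9.45%

Cost of equity via CAPM: Re = 3.44% + 0.93 × 7.65% = 10.5545%.
Cost of preferred: Rp = 3.49 / 77.82 = 4.4847%.
Market value of equity E = 190.65 × 2.77m = 528.1005m.
Total capital V = 528.1005 + 48.4 + 68.6 = 645.1005.
Equity: weight = 528.1005/645.1005 = 0.8186; cost = 10.5545%.
Preferred: weight = 48.4/645.1005 = 0.0750; cost = 4.4847%.
Term loan: weight = 68.6/645.1005 = 0.1063; after-tax cost = 5.57% × (1 − 19.6%) = 4.4783%.
WACC = 0.8186 × 10.5545% + 0.0750 × 4.4847% + 0.1063 × 4.4783% = 9.4530%.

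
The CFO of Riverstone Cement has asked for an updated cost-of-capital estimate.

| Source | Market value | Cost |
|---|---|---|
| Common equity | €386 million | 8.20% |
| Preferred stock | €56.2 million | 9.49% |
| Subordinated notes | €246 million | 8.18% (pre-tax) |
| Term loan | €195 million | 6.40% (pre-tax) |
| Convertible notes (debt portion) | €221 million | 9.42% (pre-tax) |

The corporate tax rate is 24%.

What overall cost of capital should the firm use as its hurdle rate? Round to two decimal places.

Total capital V = 386 + 56.2 + 246 + 195 + 221 = 1104.2.
Equity: weight = 386/1104.2 = 0.3496; cost = 8.2%.
Preferred: weight = 56.2/1104.2 = 0.0509; cost = 9.49%.
Subordinated notes: weight = 246/1104.2 = 0.2228; after-tax cost = 8.18% × (1 − 24%) = 6.2168%.
Term loan: weight = 195/1104.2 = 0.1766; after-tax cost = 6.4% × (1 − 24%) = 4.8640%.
Convertible notes (debt portion): weight = 221/1104.2 = 0.2001; after-tax cost = 9.42% × (1 − 24%) = 7.1592%.
WACC = 0.3496 × 8.2000% + 0.0509 × 9.4900% + 0.2228 × 6.2168% + 0.1766 × 4.8640% + 0.2001 × 7.1592% = 7.0264%.

7.03%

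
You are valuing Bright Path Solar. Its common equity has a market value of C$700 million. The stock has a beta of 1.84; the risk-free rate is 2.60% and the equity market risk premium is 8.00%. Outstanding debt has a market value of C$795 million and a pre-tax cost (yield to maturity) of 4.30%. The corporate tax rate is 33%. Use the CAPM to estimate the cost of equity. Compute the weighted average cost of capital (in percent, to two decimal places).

9.64%

Cost of equity via CAPM: Re = 2.6% + 1.84 × 8.0% = 17.3200%.
Total capital V = 700 + 795 = 1495.
Equity: weight = 700/1495 = 0.4682; cost = 17.32%.
Debt: weight = 795/1495 = 0.5318; after-tax cost = 4.3% × (1 − 33%) = 2.8810%.
WACC = 0.4682 × 17.3200% + 0.5318 × 2.8810% = 9.6417%.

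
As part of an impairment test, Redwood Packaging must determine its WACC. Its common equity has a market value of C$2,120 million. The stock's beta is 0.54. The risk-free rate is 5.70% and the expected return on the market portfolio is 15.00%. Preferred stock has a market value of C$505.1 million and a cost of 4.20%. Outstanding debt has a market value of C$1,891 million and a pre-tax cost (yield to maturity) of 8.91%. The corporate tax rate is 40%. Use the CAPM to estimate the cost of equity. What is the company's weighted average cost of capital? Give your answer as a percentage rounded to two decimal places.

Market risk premium = 15.0% − 5.7% = 9.3%.
Cost of equity via CAPM: Re = 5.7% + 0.54 × 9.3% = 10.7220%.
Total capital V = 2120 + 505.1 + 1891 = 4516.1.
Equity: weight = 2120/4516.1 = 0.4694; cost = 10.722%.
Preferred: weight = 505.1/4516.1 = 0.1118; cost = 4.2%.
Debt: weight = 1891/4516.1 = 0.4187; after-tax cost = 8.91% × (1 − 40%) = 5.3460%.
WACC = 0.4694 × 10.7220% + 0.1118 × 4.2000% + 0.4187 × 5.3460% = 7.7415%.

7.74%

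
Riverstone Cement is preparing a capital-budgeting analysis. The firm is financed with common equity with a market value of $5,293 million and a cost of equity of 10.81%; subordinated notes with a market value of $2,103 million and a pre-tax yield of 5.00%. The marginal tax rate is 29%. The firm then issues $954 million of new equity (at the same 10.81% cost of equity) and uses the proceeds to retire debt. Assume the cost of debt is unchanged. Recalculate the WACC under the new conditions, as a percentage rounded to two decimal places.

9.68%

After the change:
Total capital V = 6247 + 1149 = 7396.
Equity: weight = 6247/7396 = 0.8446; cost = 10.81%.
Subordinated notes: weight = 1149/7396 = 0.1554; after-tax cost = 5% × (1 − 29%) = 3.5500%.
WACC = 0.8446 × 10.8100% + 0.1554 × 3.5500% = 9.6821%.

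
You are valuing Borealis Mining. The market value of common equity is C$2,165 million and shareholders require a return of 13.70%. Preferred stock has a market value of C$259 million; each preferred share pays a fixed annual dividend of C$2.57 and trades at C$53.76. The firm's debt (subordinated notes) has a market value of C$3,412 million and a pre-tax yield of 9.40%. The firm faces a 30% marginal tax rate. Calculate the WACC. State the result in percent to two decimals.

Cost of preferred: Rp = 2.57 / 53.76 = 4.7805%.
Total capital V = 2165 + 259 + 3412 = 5836.
Equity: weight = 2165/5836 = 0.3710; cost = 13.7%.
Preferred: weight = 259/5836 = 0.0444; cost = 4.7805%.
Subordinated notes: weight = 3412/5836 = 0.5846; after-tax cost = 9.4% × (1 − 30%) = 6.5800%.
WACC = 0.3710 × 13.7000% + 0.0444 × 4.7805% + 0.5846 × 6.5800% = 9.1415%.

9.14%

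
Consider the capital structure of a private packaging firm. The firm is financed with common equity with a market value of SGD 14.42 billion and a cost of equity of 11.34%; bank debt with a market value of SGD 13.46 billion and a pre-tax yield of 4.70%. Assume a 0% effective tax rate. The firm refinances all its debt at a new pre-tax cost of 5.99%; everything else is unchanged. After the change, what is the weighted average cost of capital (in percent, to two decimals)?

After the change:
Total capital V = 14.42 + 13.46 = 27.88.
Equity: weight = 14.42/27.88 = 0.5172; cost = 11.34%.
Bank debt: weight = 13.46/27.88 = 0.4828; after-tax cost = 5.99% × (1 − 0%) = 5.9900%.
WACC = 0.5172 × 11.3400% + 0.4828 × 5.9900% = 8.7571%.

8.76%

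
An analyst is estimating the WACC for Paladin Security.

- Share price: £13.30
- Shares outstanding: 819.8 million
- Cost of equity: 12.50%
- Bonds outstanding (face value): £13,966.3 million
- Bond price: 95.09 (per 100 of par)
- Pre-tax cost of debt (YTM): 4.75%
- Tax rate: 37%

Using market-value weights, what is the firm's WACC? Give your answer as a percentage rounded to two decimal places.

Market value of equity E = 13.3 × 819.8m = 10903.34m. Market value of debt D = 13966.3m × 95.09/100 = 13280.55467m.
Total capital V = 10903.34 + 13280.55467 = 24183.89467.
Equity: weight = 10903.34/24183.89467 = 0.4509; cost = 12.5%.
Bonds outstanding: weight = 13280.55467/24183.89467 = 0.5491; after-tax cost = 4.75% × (1 − 37%) = 2.9925%.
WACC = 0.4509 × 12.5000% + 0.5491 × 2.9925% = 7.2790%.

7.28%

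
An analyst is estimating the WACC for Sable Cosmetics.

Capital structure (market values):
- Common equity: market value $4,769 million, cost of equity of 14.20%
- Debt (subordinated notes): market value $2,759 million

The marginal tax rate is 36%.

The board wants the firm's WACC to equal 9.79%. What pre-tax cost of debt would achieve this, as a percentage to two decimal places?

3.39%

Total capital V = 4769 + 2759 = 7528.
Equity weight = 4769/7528 = 0.6335.
Subordinated notes weight = 2759/7528 = 0.3665.
Equity contribution = 0.6335 × 14.2% = 8.9957%.
Remaining for debt = 9.79% − 8.9957% = 0.7943%.
Rd × (1 − 36%) × 0.3665 = 0.7943%  ⇒  Rd = 3.3863%.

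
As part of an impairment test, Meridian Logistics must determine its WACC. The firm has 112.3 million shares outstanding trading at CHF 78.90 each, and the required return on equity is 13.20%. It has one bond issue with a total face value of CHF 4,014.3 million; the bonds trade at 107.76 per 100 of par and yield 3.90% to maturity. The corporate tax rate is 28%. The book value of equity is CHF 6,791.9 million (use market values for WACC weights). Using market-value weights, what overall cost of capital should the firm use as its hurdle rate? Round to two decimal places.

9.79%

Market value of equity E = 78.9 × 112.3m = 8860.47m. Market value of debt D = 4014.3m × 107.76/100 = 4325.80968m.
Total capital V = 8860.47 + 4325.80968 = 13186.27968.
Equity: weight = 8860.47/13186.27968 = 0.6719; cost = 13.2%.
Bonds outstanding: weight = 4325.80968/13186.27968 = 0.3281; after-tax cost = 3.9% × (1 − 28%) = 2.8080%.
WACC = 0.6719 × 13.2000% + 0.3281 × 2.8080% = 9.7909%.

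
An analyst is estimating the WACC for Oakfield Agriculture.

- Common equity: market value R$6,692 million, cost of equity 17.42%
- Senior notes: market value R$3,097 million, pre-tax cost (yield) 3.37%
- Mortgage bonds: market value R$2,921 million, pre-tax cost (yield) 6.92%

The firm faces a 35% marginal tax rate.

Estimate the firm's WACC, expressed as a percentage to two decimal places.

Total capital V = 6692 + 3097 + 2921 = 12710.
Equity: weight = 6692/12710 = 0.5265; cost = 17.42%.
Senior notes: weight = 3097/12710 = 0.2437; after-tax cost = 3.37% × (1 − 35%) = 2.1905%.
Mortgage bonds: weight = 2921/12710 = 0.2298; after-tax cost = 6.92% × (1 − 35%) = 4.4980%.
WACC = 0.5265 × 17.4200% + 0.2437 × 2.1905% + 0.2298 × 4.4980% = 10.7394%.

10.74%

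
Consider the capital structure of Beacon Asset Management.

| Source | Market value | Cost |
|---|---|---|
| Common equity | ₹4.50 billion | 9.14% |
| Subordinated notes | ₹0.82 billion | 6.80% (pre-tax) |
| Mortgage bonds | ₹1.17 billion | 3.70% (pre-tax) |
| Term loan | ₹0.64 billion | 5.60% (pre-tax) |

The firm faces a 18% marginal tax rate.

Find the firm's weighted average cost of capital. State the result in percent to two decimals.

Total capital V = 4.5 + 0.82 + 1.17 + 0.64 = 7.13.
Equity: weight = 4.5/7.13 = 0.6311; cost = 9.14%.
Subordinated notes: weight = 0.82/7.13 = 0.1150; after-tax cost = 6.8% × (1 − 18%) = 5.5760%.
Mortgage bonds: weight = 1.17/7.13 = 0.1641; after-tax cost = 3.7% × (1 − 18%) = 3.0340%.
Term loan: weight = 0.64/7.13 = 0.0898; after-tax cost = 5.6% × (1 − 18%) = 4.5920%.
WACC = 0.6311 × 9.1400% + 0.1150 × 5.5760% + 0.1641 × 3.0340% + 0.0898 × 4.5920% = 7.3199%.

7.32%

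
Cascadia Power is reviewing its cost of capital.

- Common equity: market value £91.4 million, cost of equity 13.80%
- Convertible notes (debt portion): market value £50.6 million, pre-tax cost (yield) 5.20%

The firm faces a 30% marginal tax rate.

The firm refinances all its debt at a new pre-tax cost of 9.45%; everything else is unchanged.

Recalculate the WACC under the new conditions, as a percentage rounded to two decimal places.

11.24%

After the change:
Total capital V = 91.4 + 50.6 = 142.
Equity: weight = 91.4/142 = 0.6437; cost = 13.8%.
Convertible notes (debt portion): weight = 50.6/142 = 0.3563; after-tax cost = 9.45% × (1 − 30%) = 6.6150%.
WACC = 0.6437 × 13.8000% + 0.3563 × 6.6150% = 11.2397%.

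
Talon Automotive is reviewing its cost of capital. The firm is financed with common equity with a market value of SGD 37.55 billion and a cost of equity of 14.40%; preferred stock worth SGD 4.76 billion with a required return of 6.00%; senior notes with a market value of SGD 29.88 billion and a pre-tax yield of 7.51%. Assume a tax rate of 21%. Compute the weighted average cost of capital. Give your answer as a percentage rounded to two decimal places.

10.34%

Total capital V = 37.55 + 4.76 + 29.88 = 72.19.
Equity: weight = 37.55/72.19 = 0.5202; cost = 14.4%.
Preferred: weight = 4.76/72.19 = 0.0659; cost = 6%.
Senior notes: weight = 29.88/72.19 = 0.4139; after-tax cost = 7.51% × (1 − 21%) = 5.9329%.
WACC = 0.5202 × 14.4000% + 0.0659 × 6.0000% + 0.4139 × 5.9329% = 10.3415%.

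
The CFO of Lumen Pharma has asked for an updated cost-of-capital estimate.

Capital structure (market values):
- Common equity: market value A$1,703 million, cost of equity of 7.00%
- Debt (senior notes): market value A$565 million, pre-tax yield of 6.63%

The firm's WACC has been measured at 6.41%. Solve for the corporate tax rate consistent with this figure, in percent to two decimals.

30.14%

Total capital V = 1703 + 565 = 2268.
Equity weight = 1703/2268 = 0.7509.
Senior notes weight = 565/2268 = 0.2491.
Equity contribution = 0.7509 × 7% = 5.2562%.
Debt contribution must be 6.41% − 5.2562% = 1.1538%.
0.2491 × 6.63% × (1 − T) = 1.1538%  ⇒  (1 − T) = 0.6986.
T = 30.1411%.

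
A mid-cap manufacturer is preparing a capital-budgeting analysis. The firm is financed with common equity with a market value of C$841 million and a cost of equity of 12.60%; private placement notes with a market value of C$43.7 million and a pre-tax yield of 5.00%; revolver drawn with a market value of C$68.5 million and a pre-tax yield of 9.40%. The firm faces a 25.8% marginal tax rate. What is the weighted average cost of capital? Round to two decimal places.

11.79%

Total capital V = 841 + 43.7 + 68.5 = 953.2.
Equity: weight = 841/953.2 = 0.8823; cost = 12.6%.
Private placement notes: weight = 43.7/953.2 = 0.0458; after-tax cost = 5% × (1 − 25.8%) = 3.7100%.
Revolver drawn: weight = 68.5/953.2 = 0.0719; after-tax cost = 9.4% × (1 − 25.8%) = 6.9748%.
WACC = 0.8823 × 12.6000% + 0.0458 × 3.7100% + 0.0719 × 6.9748% = 11.7882%.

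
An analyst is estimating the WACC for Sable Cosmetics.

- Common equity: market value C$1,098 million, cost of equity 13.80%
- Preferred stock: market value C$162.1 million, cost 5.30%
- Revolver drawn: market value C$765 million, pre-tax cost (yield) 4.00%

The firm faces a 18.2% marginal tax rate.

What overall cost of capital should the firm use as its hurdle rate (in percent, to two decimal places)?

9.14%

Total capital V = 1098 + 162.1 + 765 = 2025.1.
Equity: weight = 1098/2025.1 = 0.5422; cost = 13.8%.
Preferred: weight = 162.1/2025.1 = 0.0800; cost = 5.3%.
Revolver drawn: weight = 765/2025.1 = 0.3778; after-tax cost = 4% × (1 − 18.2%) = 3.2720%.
WACC = 0.5422 × 13.8000% + 0.0800 × 5.3000% + 0.3778 × 3.2720% = 9.1426%.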